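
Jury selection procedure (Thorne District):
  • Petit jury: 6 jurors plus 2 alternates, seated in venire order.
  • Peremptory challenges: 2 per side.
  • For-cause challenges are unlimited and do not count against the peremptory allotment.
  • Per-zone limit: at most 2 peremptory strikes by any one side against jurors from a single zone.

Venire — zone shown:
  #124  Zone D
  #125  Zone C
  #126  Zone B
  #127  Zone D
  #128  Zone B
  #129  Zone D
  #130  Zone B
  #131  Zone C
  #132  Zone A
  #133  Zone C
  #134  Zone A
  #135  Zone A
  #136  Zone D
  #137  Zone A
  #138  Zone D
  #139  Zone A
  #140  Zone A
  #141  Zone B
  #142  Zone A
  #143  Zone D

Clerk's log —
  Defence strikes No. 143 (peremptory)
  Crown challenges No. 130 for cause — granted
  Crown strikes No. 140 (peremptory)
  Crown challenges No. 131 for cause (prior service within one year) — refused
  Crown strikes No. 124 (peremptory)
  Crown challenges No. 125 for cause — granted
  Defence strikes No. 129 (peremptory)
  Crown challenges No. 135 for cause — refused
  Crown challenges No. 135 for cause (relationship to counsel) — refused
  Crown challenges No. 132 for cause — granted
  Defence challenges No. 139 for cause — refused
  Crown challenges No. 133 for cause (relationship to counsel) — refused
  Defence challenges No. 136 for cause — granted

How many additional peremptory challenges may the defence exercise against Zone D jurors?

Defence peremptories so far: #143, #129 — 2 of 2 used, 0 left overall.
Against Zone D: #143, #129 — 2 used; per-zone cap 2 leaves 0.
Binding limit: min(0, 0) = 0.

0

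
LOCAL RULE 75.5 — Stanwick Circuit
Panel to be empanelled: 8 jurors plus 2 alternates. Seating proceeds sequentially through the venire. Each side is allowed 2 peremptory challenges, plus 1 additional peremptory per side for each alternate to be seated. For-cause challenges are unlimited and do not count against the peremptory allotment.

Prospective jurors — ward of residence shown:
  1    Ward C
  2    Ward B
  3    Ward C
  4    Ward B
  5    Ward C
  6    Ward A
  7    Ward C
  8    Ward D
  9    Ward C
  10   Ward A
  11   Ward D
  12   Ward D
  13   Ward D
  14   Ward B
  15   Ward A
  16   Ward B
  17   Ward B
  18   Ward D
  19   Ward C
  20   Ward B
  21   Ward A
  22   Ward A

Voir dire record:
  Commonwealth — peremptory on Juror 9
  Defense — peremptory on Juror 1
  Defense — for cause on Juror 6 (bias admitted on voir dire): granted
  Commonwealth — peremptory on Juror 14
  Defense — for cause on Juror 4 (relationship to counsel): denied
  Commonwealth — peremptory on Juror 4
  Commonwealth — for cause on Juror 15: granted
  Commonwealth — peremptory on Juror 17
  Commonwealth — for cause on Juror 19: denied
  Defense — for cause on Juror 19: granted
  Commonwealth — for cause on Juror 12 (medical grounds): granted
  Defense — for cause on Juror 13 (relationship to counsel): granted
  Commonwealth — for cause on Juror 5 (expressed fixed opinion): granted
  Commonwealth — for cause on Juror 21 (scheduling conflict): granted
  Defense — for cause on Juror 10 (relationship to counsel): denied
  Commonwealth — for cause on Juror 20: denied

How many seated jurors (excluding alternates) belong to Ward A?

1

Removed: #1, #4, #5, #6, #9, #12, #13, #14, #15, #17, #19, #21.
Seated jurors 1–8: #2, #3, #7, #8, #10, #11, #16, #18 (alternates #20, #22 not counted).
Of those, in Ward A: #10 → 1.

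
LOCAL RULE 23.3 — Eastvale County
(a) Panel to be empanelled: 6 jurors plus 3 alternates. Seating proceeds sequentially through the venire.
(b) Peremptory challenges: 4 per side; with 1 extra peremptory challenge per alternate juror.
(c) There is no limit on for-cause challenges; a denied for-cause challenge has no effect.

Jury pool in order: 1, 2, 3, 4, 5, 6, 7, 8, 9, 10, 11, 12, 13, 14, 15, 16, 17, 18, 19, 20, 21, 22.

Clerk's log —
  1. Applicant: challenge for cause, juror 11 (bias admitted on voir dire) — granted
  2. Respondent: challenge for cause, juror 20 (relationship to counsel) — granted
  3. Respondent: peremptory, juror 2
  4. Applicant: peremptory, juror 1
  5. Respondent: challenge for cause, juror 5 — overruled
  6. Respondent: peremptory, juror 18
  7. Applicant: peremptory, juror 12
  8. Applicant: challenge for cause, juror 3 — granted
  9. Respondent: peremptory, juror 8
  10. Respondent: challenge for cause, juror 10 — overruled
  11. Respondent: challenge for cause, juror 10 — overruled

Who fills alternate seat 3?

Removed: #1, #2, #3, #8, #11, #12, #18, #20. (#5, #10 stay — for-cause denied.)
Filling seats in venire order through position 9: #4, #5, #6, #7, #9, #10, #13, #14, #15.
So alternate 3 is #15.

15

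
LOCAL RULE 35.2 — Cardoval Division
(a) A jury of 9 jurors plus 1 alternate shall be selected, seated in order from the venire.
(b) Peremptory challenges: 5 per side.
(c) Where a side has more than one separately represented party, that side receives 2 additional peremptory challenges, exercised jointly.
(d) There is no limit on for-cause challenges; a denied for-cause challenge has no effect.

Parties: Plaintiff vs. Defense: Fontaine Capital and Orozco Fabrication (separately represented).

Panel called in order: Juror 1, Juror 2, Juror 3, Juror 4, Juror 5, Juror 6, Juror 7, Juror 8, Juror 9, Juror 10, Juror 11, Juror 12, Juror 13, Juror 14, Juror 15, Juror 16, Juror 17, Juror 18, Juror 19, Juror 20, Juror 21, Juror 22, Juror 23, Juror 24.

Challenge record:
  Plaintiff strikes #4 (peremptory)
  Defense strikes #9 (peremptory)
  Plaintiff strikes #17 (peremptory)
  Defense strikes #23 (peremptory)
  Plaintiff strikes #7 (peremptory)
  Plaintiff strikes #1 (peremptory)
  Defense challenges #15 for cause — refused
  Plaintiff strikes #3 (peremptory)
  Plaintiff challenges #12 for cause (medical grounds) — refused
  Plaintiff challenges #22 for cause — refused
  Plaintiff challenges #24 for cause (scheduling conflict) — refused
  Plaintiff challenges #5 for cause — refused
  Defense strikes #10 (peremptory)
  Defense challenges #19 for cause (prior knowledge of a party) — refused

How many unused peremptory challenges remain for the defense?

Defense allotment: 5 base + 2 multi-party = 7.
Defense peremptories used: #9, #23, #10 — 3 (for-cause on #15, #19 don't count).
Remaining: 7 − 3 = 4.

4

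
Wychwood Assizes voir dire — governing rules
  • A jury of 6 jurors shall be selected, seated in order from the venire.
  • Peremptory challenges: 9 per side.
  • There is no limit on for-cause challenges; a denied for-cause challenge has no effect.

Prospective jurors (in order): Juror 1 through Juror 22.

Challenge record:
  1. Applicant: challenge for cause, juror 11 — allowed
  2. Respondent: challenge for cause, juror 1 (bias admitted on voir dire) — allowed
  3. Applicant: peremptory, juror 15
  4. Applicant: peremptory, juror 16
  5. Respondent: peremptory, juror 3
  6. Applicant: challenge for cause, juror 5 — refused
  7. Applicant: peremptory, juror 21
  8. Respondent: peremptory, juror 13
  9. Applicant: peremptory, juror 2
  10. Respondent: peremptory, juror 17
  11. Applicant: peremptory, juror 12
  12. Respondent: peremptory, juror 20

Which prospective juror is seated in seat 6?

9

Removed: #1, #2, #3, #11, #12, #13, #15, #16, #17, #20, #21. (#5 stays — for-cause denied.)
Filling seats in venire order through position 6: #4, #5, #6, #7, #8, #9.
So seat 6 is #9.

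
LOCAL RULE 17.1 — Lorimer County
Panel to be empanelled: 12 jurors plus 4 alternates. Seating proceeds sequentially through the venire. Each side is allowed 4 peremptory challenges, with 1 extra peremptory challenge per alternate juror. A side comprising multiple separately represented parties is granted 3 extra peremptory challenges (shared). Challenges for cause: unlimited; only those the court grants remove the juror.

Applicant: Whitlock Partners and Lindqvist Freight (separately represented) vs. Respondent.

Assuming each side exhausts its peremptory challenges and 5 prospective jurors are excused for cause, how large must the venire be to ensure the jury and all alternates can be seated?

40

Seats to fill: 12 + 4 alternates = 16.
Peremptories — Applicant: 4 + 1×4 + 3 = 11; Respondent: 4 + 1×4 = 8; total 19.
For-cause removals: 5.
Minimum venire: 16 + 19 + 5 = 40.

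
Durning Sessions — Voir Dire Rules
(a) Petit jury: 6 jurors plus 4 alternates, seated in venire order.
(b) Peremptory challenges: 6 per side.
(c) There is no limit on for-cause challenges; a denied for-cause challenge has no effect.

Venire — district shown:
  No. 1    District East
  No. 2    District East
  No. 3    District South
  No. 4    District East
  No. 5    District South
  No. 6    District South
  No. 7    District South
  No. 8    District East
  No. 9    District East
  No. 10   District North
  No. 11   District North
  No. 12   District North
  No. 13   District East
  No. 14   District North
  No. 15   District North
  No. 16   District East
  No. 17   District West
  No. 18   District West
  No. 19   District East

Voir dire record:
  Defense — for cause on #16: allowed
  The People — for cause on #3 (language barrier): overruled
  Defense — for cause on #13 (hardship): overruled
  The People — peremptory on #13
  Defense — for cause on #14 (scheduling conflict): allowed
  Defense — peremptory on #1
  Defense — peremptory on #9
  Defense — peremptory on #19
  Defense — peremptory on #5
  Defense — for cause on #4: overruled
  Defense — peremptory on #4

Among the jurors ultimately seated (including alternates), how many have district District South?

3

Removed: #1, #4, #5, #9, #13, #14, #16, #19.
Seated (10 incl. alternates): #2, #3, #6, #7, #8, #10, #11, #12, #15, #17.
Of those, in District South: #3, #6, #7 → 3.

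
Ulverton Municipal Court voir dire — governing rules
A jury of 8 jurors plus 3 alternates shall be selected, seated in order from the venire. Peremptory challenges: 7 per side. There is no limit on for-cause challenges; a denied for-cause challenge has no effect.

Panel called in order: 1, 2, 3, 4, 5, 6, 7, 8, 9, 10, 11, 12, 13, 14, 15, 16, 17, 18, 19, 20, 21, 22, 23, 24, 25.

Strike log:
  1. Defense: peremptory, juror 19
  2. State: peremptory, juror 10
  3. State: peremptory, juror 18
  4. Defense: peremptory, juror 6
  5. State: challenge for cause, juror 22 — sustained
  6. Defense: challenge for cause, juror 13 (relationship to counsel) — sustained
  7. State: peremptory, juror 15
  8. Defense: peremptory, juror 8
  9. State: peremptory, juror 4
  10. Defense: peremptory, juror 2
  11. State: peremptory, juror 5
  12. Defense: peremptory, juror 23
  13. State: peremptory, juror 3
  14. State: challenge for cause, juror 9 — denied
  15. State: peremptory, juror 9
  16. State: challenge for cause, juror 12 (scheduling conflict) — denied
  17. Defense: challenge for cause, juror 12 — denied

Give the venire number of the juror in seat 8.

20

Removed: #2, #3, #4, #5, #6, #8, #9, #10, #13, #15, #18, #19, #22, #23. (#12 stays — for-cause denied.)
Seating in order: seats 1–8 → #1, #7, #11, #12, #14, #16, #17, #20; alternates → #21, #24, #25.
So seat 8 is #20.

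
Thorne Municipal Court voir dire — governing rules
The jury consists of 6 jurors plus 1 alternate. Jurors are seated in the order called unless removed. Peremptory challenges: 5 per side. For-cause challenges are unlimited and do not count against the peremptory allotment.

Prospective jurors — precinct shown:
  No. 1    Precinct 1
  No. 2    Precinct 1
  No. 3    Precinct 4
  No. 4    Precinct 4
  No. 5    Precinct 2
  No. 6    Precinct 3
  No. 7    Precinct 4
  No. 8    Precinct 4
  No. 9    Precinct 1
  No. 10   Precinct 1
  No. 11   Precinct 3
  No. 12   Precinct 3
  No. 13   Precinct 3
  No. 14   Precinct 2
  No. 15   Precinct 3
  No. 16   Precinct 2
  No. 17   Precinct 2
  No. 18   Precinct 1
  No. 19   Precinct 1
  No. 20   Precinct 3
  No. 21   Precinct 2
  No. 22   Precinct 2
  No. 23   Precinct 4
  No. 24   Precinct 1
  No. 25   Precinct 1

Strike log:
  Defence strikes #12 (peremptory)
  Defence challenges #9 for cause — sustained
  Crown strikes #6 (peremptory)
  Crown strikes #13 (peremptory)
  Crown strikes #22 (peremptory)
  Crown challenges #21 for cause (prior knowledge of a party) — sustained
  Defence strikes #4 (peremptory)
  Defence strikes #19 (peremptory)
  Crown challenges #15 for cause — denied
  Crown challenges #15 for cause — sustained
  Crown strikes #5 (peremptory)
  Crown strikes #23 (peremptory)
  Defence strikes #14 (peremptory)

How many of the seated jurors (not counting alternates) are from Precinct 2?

0

Removed: #4, #5, #6, #9, #12, #13, #14, #15, #19, #21, #22, #23.
Seated jurors 1–6: #1, #2, #3, #7, #8, #10 (alternates #11 not counted).
None of those are in Precinct 2 → 0.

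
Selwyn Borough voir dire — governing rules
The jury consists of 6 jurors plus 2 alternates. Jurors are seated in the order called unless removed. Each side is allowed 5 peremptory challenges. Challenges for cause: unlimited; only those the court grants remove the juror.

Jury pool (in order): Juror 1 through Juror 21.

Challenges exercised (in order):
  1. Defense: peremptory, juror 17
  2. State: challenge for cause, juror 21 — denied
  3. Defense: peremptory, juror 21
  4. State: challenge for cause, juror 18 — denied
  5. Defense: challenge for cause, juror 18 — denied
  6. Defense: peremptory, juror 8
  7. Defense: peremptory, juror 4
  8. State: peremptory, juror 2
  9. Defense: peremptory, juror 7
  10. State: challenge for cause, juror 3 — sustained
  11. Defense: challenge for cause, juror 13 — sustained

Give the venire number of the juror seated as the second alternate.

14

Removed: #2, #3, #4, #7, #8, #13, #17, #21. (#18 stays — for-cause denied.)
Seating in order: seats 1–6 → #1, #5, #6, #9, #10, #11; alternates → #12, #14.
So alternate 2 is #14.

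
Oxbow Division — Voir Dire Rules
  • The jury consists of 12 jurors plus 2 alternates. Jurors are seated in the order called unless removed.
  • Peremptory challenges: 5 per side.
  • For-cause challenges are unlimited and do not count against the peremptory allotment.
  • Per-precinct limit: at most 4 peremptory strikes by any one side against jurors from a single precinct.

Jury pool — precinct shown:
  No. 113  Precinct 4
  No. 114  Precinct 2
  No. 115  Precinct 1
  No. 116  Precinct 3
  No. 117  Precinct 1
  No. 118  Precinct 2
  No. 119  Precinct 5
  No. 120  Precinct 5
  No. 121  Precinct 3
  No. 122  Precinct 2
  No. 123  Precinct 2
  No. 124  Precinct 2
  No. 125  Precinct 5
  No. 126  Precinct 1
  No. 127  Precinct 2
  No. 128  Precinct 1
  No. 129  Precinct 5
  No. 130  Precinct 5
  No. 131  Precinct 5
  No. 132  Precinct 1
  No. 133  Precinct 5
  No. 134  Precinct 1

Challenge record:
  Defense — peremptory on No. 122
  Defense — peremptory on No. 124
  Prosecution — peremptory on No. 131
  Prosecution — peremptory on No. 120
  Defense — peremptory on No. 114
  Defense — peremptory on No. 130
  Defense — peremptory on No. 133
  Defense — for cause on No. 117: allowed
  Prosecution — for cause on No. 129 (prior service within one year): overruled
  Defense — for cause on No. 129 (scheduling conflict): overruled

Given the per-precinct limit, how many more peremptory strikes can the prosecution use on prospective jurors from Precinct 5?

2

Prosecution peremptories so far: #131, #120 — 2 of 5 used, 3 left overall.
Against Precinct 5: #131, #120 — 2 used; per-precinct cap 4 leaves 2.
Binding limit: min(3, 2) = 2.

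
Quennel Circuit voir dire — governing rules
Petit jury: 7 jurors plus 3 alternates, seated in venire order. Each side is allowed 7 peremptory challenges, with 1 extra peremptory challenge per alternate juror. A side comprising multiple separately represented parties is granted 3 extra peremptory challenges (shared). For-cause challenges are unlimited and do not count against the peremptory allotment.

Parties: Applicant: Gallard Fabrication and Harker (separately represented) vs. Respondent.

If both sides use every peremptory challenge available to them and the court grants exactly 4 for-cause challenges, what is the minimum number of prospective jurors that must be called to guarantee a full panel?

37

Seats to fill: 7 + 3 alternates = 10.
Peremptories — Applicant: 7 + 1×3 + 3 = 13; Respondent: 7 + 1×3 = 10; total 23.
For-cause removals: 4.
Minimum venire: 10 + 23 + 4 = 37.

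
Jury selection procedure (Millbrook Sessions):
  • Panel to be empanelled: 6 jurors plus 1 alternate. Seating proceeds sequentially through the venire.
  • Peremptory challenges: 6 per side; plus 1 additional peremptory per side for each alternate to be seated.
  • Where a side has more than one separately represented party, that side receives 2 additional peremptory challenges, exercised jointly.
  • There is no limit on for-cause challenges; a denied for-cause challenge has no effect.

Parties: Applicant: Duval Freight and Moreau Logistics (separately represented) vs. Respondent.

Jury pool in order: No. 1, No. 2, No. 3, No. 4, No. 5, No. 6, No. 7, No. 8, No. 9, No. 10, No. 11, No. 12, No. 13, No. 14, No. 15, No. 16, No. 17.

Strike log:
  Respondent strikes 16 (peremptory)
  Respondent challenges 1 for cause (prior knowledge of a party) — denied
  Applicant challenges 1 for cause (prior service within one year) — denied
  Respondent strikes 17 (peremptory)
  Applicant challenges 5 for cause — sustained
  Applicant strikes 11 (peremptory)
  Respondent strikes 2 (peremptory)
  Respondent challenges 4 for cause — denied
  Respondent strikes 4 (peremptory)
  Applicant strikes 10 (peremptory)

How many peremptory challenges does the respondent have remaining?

Respondent allotment: 6 base + 1 × 1 alternate = 7.
Respondent peremptories used: #16, #17, #2, #4 — 4 (for-cause on #1, #4 don't count).
Remaining: 7 − 4 = 3.

3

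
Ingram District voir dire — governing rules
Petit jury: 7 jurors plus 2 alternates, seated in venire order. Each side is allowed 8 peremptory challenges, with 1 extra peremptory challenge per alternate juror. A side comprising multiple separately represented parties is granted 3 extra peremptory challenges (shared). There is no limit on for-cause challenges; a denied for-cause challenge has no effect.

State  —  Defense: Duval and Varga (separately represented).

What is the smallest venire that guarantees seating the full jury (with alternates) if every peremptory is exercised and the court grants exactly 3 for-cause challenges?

35

Seats to fill: 7 + 2 alternates = 9.
Peremptories — State: 8 + 1×2 = 10; Defense: 8 + 1×2 + 3 = 13; total 23.
For-cause removals: 3.
Minimum venire: 9 + 23 + 3 = 35.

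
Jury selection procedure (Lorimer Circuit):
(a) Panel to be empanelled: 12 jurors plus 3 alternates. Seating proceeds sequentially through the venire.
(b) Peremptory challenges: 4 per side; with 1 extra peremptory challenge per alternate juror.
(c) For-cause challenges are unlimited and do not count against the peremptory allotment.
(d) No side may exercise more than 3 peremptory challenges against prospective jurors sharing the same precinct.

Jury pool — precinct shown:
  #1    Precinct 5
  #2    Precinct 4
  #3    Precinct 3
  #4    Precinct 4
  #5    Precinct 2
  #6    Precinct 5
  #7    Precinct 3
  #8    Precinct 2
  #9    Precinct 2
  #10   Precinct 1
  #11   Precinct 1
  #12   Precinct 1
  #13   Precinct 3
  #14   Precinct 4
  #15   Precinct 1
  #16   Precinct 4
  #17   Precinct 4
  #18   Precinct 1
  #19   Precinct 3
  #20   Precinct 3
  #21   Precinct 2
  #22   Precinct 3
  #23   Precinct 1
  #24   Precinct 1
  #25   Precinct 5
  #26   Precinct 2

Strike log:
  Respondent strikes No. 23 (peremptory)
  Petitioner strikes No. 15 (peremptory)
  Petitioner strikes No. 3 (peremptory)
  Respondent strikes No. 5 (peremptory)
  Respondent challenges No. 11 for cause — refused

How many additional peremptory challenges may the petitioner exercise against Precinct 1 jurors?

2

Petitioner peremptories so far: #15, #3 — 2 of 7 used, 5 left overall.
Against Precinct 1: #15 — 1 used; per-precinct cap 3 leaves 2.
Binding limit: min(5, 2) = 2.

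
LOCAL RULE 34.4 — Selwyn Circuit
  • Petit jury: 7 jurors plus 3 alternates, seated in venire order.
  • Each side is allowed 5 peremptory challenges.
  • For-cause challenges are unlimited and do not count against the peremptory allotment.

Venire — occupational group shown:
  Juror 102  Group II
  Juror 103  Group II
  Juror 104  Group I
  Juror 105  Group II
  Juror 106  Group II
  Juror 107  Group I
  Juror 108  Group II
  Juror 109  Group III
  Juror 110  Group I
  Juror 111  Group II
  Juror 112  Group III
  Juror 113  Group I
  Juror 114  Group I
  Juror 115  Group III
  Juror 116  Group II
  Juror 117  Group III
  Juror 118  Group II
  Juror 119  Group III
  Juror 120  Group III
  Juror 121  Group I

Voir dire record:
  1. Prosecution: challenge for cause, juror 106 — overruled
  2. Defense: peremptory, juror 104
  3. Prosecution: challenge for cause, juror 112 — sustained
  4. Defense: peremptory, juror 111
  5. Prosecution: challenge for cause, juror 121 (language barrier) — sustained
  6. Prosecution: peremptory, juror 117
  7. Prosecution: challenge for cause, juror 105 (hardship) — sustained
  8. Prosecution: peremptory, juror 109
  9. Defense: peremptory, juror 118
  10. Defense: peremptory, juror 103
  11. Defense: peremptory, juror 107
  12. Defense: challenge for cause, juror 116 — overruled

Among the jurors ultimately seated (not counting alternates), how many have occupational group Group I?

3

Removed: #103, #104, #105, #107, #109, #111, #112, #117, #118, #121.
Seated jurors 1–7: #102, #106, #108, #110, #113, #114, #115 (alternates #116, #119, #120 not counted).
Of those, in Group I: #110, #113, #114 → 3.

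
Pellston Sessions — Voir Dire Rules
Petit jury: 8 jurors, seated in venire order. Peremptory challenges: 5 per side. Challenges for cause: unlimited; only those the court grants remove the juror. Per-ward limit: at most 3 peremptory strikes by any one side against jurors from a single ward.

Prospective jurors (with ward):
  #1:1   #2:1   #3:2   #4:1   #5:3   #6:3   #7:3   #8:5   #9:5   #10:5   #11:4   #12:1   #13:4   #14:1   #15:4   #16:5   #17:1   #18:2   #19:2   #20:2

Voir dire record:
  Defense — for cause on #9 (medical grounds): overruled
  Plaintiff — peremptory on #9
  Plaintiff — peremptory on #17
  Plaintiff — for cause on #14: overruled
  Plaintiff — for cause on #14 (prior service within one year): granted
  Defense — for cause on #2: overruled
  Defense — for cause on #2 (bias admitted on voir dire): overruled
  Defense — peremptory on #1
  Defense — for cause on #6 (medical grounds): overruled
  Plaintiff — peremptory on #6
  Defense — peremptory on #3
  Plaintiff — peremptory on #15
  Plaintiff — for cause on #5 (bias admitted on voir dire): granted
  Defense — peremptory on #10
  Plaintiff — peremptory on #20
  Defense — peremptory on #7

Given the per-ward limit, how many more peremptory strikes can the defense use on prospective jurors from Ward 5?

1

Defense peremptories so far: #1, #3, #10, #7 — 4 of 5 used, 1 left overall.
Against Ward 5: #10 — 1 used; per-ward cap 3 leaves 2.
Binding limit: min(1, 2) = 1.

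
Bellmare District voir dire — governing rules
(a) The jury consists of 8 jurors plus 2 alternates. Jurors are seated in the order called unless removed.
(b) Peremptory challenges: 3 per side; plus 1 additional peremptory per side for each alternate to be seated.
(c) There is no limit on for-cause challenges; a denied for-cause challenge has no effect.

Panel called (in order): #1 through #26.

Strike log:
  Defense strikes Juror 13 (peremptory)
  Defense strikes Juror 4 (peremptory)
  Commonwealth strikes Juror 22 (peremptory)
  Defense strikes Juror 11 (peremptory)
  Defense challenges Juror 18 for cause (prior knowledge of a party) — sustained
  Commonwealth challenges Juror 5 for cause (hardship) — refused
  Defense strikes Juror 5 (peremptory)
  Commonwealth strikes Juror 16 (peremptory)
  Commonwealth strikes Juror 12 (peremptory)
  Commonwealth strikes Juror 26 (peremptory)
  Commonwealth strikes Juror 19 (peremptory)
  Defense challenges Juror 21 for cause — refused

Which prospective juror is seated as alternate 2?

Removed: #4, #5, #11, #12, #13, #16, #18, #19, #22, #26. (#21 stays — for-cause denied.)
Filling seats in venire order through position 10: #1, #2, #3, #6, #7, #8, #9, #10, #14, #15.
So alternate 2 is #15.

15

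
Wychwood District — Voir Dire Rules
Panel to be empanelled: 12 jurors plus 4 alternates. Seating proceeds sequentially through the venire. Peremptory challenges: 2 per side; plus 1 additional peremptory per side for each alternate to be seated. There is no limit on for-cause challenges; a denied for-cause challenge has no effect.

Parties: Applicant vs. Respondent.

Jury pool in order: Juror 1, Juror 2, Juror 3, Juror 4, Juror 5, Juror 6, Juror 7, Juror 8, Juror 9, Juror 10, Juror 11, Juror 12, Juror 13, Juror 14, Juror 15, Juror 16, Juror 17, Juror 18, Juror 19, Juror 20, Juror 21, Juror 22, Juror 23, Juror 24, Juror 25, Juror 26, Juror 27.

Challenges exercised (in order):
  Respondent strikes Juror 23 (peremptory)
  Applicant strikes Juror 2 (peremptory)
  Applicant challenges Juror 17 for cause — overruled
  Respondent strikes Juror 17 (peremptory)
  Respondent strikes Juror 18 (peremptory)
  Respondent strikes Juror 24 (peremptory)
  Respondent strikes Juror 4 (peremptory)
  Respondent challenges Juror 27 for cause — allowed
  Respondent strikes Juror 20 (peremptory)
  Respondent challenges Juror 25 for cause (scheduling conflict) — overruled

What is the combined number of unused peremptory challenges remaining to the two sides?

Applicant allotment: 2 base + 1 × 4 alternates = 6. Respondent allotment: 2 base + 1 × 4 alternates = 6.
Applicant peremptories used: #2 — 1 (the for-cause on #17 doesn't count).
Respondent peremptories used: #23, #17, #18, #24, #4, #20 — 6 (for-cause on #27, #25 don't count).
Remaining: (6 − 1) + (6 − 6) = 5.

5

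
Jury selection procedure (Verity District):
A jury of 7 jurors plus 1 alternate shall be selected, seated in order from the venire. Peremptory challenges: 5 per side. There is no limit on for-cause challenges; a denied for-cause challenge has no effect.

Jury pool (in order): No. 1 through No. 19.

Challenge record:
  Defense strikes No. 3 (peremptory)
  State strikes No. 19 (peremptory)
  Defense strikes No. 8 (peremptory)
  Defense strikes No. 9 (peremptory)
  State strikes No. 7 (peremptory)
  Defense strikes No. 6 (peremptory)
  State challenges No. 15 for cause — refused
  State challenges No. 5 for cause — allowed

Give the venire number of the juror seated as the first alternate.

Removed: #3, #5, #6, #7, #8, #9, #19. (#15 stays — for-cause denied.)
Filling seats in venire order through position 8: #1, #2, #4, #10, #11, #12, #13, #14.
So alternate 1 is #14.

14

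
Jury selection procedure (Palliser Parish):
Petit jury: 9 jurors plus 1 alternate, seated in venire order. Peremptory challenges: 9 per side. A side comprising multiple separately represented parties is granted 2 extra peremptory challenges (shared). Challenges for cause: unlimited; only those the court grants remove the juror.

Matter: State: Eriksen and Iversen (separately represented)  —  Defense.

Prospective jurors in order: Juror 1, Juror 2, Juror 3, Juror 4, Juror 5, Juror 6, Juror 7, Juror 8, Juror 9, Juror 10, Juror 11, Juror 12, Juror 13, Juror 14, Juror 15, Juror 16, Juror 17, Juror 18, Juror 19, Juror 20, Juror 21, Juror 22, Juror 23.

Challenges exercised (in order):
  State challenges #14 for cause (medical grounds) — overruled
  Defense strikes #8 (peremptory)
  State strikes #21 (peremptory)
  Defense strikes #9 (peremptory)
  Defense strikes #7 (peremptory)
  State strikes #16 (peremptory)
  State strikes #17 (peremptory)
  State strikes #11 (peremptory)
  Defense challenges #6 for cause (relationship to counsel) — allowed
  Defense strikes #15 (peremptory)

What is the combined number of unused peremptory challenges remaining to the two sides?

12

State allotment: 9 base + 2 multi-party = 11. Defense allotment: 9.
State peremptories used: #21, #16, #17, #11 — 4 (the for-cause on #14 doesn't count).
Defense peremptories used: #8, #9, #7, #15 — 4 (the for-cause on #6 doesn't count).
Remaining: (11 − 4) + (9 − 4) = 12.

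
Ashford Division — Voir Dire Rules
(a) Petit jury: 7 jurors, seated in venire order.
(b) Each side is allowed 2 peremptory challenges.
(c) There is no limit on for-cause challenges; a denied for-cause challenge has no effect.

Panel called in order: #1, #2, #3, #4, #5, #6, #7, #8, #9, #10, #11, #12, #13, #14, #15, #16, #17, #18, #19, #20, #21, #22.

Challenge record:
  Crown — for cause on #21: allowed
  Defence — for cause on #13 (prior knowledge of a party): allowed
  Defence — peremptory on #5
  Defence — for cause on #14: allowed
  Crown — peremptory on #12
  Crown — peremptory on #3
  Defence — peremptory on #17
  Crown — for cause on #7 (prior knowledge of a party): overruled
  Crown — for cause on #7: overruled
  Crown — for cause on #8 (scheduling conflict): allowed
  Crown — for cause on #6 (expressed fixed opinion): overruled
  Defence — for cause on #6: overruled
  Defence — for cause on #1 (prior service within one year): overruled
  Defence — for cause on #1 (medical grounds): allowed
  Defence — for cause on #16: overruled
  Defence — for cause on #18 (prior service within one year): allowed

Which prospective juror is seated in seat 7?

11

Removed: #1, #3, #5, #8, #12, #13, #14, #17, #18, #21. (#6, #7, #16 stay — for-cause denied.)
Filling seats in venire order through position 7: #2, #4, #6, #7, #9, #10, #11.
So seat 7 is #11.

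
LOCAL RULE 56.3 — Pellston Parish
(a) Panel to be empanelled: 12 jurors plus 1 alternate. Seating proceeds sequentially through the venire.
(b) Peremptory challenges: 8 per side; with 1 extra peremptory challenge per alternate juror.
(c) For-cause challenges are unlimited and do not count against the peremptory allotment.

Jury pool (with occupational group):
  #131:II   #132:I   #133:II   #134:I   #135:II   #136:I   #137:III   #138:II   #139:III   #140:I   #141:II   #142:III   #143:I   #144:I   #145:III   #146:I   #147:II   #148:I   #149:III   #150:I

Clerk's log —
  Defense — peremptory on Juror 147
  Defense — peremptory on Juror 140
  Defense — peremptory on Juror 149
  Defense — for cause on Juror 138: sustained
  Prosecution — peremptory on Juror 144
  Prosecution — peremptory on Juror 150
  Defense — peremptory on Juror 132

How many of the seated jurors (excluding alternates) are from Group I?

Removed: #132, #138, #140, #144, #147, #149, #150.
Seated jurors 1–12: #131, #133, #134, #135, #136, #137, #139, #141, #142, #143, #145, #146 (alternates #148 not counted).
Of those, in Group I: #134, #136, #143, #146 → 4.

4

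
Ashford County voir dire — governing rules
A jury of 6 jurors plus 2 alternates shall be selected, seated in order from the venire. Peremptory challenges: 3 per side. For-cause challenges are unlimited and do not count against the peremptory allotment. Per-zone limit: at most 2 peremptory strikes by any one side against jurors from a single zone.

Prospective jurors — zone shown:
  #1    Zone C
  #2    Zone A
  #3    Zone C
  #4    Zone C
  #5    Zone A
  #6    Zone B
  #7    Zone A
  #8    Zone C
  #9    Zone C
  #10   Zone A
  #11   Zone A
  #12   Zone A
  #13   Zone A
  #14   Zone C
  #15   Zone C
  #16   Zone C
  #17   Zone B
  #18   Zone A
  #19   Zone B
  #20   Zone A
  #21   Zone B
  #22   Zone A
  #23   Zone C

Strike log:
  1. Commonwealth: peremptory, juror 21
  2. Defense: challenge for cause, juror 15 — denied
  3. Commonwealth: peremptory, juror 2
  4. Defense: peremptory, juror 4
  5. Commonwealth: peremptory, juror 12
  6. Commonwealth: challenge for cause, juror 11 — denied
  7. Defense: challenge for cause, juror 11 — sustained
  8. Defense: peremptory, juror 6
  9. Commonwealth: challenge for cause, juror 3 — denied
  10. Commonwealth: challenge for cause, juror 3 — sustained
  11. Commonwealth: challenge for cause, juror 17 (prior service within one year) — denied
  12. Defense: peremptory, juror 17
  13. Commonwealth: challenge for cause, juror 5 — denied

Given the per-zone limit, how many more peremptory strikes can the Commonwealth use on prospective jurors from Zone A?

Commonwealth peremptories so far: #21, #2, #12 — 3 of 3 used, 0 left overall.
Against Zone A: #2, #12 — 2 used; per-zone cap 2 leaves 0.
Binding limit: min(0, 0) = 0.

0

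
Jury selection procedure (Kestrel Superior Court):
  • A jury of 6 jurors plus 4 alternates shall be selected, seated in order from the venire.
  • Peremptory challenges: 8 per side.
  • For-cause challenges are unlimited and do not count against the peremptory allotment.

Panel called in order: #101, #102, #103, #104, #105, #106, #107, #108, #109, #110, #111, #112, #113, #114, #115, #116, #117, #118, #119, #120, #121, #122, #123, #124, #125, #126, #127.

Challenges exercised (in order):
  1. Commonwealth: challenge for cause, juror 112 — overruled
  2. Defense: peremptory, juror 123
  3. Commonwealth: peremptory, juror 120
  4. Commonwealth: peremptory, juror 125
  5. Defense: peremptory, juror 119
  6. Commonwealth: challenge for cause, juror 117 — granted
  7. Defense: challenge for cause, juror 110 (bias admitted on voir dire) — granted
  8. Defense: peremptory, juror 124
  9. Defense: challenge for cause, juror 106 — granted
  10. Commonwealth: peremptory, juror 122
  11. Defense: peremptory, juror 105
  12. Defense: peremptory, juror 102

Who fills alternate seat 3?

Removed: #102, #105, #106, #110, #117, #119, #120, #122, #123, #124, #125. (#112 stays — for-cause denied.)
Seating in order: seats 1–6 → #101, #103, #104, #107, #108, #109; alternates → #111, #112, #113, #114.
So alternate 3 is #113.

113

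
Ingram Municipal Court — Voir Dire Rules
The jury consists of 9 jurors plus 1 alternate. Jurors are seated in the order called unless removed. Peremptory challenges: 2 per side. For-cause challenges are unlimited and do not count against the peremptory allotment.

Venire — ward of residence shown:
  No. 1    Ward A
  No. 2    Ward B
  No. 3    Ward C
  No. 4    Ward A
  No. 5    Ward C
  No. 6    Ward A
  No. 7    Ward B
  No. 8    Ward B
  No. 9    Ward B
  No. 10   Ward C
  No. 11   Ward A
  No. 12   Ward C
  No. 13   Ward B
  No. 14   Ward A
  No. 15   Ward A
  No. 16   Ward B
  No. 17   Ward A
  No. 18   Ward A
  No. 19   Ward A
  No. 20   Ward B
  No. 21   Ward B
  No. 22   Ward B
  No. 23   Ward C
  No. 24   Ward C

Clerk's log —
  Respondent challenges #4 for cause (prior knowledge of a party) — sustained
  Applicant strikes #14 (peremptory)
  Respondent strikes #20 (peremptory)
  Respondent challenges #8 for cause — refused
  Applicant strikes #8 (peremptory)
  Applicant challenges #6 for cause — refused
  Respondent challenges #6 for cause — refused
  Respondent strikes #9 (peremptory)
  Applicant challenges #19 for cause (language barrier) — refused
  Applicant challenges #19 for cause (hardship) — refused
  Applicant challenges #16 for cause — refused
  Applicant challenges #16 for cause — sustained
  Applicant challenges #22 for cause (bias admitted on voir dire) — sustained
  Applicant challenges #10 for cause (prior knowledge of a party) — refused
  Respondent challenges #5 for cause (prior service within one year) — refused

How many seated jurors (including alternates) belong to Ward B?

3

Removed: #4, #8, #9, #14, #16, #20, #22.
Seated (10 incl. alternates): #1, #2, #3, #5, #6, #7, #10, #11, #12, #13.
Of those, in Ward B: #2, #7, #13 → 3.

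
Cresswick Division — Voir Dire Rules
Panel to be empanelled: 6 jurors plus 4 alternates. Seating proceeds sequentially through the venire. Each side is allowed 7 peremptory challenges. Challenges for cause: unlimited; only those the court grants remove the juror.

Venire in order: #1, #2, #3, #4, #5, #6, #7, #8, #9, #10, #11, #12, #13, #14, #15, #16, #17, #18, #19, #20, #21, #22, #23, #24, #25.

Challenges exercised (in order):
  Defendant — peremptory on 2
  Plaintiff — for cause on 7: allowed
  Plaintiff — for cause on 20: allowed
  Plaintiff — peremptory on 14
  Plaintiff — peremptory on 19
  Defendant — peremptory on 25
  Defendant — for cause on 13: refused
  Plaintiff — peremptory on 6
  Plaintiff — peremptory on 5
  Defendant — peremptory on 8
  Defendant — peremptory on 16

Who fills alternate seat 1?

Removed: #2, #5, #6, #7, #8, #14, #16, #19, #20, #25. (#13 stays — for-cause denied.)
Seating in order: seats 1–6 → #1, #3, #4, #9, #10, #11; alternates → #12, #13, #15, #17.
So alternate 1 is #12.

12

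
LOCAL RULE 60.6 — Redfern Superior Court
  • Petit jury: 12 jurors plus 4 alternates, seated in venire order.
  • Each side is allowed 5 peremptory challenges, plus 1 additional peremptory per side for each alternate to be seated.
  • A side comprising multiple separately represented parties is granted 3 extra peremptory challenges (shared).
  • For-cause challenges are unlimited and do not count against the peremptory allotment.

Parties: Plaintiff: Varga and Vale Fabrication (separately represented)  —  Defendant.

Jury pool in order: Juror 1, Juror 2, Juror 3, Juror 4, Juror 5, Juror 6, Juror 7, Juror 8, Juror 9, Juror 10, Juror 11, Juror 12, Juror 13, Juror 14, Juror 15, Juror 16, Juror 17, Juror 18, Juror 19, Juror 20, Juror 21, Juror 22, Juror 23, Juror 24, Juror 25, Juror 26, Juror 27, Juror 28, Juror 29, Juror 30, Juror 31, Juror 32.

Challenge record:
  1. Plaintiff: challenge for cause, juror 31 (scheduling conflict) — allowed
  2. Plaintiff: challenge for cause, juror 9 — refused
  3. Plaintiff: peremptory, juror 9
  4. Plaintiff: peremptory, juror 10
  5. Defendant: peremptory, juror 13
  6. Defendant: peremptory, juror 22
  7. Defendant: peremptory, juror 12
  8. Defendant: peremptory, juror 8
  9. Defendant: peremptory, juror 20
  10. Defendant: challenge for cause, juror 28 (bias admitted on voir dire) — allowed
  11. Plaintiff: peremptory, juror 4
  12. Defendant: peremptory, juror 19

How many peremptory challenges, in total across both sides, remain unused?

12

Plaintiff allotment: 5 base + 1 × 4 alternates + 3 multi-party = 12. Defendant allotment: 5 base + 1 × 4 alternates = 9.
Plaintiff peremptories used: #9, #10, #4 — 3 (for-cause on #31, #9 don't count).
Defendant peremptories used: #13, #22, #12, #8, #20, #19 — 6 (the for-cause on #28 doesn't count).
Remaining: (12 − 3) + (9 − 6) = 12.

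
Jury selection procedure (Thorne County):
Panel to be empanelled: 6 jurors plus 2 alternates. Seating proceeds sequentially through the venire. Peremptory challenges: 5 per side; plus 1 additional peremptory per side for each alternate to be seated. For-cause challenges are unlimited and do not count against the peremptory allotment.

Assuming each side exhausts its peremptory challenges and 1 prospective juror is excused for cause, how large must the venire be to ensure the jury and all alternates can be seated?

23

Seats to fill: 6 + 2 alternates = 8.
Peremptories: 5 + 1×2 = 7 per side × 2 sides = 14.
For-cause removals: 1.
Minimum venire: 8 + 14 + 1 = 23.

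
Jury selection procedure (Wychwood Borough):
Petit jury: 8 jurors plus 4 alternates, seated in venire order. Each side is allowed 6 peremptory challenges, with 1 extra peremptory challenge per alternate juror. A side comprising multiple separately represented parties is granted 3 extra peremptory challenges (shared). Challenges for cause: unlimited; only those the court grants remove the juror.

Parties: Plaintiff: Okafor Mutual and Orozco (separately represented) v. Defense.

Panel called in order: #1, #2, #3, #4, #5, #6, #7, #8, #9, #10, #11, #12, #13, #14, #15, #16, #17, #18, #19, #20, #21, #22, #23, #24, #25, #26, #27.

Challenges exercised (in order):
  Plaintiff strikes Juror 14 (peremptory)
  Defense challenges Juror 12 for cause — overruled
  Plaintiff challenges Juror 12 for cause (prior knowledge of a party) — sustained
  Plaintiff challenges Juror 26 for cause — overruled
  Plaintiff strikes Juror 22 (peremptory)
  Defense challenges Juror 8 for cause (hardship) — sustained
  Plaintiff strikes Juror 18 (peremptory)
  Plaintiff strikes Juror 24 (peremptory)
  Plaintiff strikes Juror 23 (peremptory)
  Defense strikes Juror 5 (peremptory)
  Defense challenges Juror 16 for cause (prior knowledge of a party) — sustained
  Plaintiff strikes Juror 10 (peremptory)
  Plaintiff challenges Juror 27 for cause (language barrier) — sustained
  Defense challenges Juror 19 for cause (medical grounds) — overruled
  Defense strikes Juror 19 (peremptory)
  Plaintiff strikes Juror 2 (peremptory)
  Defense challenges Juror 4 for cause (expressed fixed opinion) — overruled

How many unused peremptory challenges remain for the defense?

8

Defense allotment: 6 base + 1 × 4 alternates = 10.
Defense peremptories used: #5, #19 — 2 (for-cause on #12, #8, #16, #19, #4 don't count).
Remaining: 10 − 2 = 8.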